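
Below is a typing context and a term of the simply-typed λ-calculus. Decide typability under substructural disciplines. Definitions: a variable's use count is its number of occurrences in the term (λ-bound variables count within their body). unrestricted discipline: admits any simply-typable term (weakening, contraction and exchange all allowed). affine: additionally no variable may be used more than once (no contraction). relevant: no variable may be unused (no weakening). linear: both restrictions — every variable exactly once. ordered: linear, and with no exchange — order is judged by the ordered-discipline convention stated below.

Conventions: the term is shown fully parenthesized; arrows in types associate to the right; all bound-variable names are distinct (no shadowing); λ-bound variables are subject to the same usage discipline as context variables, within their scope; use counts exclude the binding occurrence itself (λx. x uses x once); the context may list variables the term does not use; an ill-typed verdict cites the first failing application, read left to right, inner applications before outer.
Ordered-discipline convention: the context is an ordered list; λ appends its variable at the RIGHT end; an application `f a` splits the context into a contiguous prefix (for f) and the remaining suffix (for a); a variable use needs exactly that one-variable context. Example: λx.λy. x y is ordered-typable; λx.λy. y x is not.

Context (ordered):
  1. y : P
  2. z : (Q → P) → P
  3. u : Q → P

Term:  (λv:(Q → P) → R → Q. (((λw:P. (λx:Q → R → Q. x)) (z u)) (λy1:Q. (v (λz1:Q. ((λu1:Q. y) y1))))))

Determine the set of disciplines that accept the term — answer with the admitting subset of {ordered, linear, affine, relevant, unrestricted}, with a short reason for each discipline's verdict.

admitted by: affine, unrestricted
variable uses: y: 1, z: 1, u: 1, v [bound]: 1, w [bound]: 0, x [bound]: 1, y1 [bound]: 1, z1 [bound]: 0, u1 [bound]: 0
uses in reading order: x, z, u, v, y, y1
typing: ✓ — ((Q → P) → R → Q) → Q → R → Q
ordered: ✗ — w, z1, u1 left unused
linear: ✗ — w, z1, u1 left unused
affine: ✓ — none of y, z, u, v, w, x, y1, z1, u1 used more than once
relevant: ✗ — w, z1, u1 left unused
unrestricted: ✓ — typability at ((Q → P) → R → Q) → Q → R → Q is all that's needed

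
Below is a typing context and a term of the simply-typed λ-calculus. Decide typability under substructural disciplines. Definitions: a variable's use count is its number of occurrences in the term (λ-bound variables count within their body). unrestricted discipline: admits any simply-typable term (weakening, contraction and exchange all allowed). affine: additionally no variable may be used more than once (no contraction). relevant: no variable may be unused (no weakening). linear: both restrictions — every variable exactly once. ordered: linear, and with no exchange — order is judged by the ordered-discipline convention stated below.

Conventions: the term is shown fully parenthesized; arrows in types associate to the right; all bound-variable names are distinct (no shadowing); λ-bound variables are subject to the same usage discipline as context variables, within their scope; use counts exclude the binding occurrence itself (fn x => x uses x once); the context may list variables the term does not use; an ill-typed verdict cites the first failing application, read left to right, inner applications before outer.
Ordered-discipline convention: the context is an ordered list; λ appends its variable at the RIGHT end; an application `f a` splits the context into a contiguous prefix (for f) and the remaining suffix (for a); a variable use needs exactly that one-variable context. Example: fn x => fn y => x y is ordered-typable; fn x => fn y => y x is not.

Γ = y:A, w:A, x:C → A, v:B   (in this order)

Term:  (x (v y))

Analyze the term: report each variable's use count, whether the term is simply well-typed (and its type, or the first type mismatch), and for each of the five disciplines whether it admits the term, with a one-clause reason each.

use counts: y: 1×, w: 0×, x: 1×, v: 1×
uses in reading order: x, v, y
typing: ill-typed: non-arrow in function slot: B
ordered: ✗, not simply typable
linear: ✗, fails simple typing
affine: ✗, a type mismatch blocks all five
relevant: ✗, the type mismatch rejects it
unrestricted: ✗, not simply typable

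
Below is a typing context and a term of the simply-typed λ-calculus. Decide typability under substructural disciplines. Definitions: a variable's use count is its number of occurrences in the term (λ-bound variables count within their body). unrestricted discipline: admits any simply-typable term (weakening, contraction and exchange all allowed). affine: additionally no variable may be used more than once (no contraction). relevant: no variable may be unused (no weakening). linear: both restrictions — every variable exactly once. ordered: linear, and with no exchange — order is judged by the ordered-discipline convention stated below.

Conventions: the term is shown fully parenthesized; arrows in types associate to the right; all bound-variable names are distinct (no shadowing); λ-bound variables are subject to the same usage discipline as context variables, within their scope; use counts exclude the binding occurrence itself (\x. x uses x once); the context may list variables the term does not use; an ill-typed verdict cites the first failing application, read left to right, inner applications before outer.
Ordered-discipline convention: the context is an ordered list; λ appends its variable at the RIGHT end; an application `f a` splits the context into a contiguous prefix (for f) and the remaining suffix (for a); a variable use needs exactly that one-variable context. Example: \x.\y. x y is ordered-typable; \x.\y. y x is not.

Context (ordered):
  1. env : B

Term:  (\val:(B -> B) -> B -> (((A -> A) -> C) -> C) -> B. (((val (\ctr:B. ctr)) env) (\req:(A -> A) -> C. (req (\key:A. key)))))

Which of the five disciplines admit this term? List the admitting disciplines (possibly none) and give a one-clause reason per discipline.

admitted in: linear, affine, relevant, unrestricted
counts: env: 1×, val [bound]: 1×, ctr [bound]: 1×, req [bound]: 1×, key [bound]: 1×
order of uses: val, ctr, env, req, key
typing: well-typed — term : ((B -> B) -> B -> (((A -> A) -> C) -> C) -> B) -> B
ordered ✗ (use order val, ctr, env, req, key needs exchange)
linear ✓ (exactly-once usage across env, val, ctr, req, key)
affine ✓ (env, val, ctr, req, key: no repeats, contraction unneeded)
relevant ✓ (none of env, val, ctr, req, key goes unused)
unrestricted ✓ (simply typable at ((B -> B) -> B -> (((A -> A) -> C) -> C) -> B) -> B; W, C, E all held)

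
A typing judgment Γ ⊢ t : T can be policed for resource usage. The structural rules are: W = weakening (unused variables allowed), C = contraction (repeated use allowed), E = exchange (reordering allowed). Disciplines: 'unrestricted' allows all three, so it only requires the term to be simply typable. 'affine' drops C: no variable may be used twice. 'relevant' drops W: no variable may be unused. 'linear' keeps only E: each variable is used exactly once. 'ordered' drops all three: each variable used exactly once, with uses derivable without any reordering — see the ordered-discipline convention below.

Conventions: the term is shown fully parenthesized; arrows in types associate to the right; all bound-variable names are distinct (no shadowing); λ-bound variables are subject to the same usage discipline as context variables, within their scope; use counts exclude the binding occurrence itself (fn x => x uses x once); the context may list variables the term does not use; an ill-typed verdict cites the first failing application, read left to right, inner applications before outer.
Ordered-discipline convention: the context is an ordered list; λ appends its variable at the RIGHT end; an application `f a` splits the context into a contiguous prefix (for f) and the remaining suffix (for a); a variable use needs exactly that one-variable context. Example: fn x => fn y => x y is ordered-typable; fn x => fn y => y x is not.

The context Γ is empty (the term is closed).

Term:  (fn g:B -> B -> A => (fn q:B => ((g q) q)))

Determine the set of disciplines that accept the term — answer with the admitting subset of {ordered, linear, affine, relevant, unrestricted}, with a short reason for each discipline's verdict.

admitted by: relevant, unrestricted
variable uses: g (bound): 1×, q (bound): 2×
use order (left to right): g, q, q
typing: ✓ — (B -> B -> A) -> B -> A
ordered: ✗ — needs contraction — q ×2
linear: ✗ — needs contraction — q ×2
affine: ✗ — needs contraction — q ×2
relevant: ✓ — none of g, q goes unused
unrestricted: ✓ — typability at (B -> B -> A) -> B -> A is all that's needed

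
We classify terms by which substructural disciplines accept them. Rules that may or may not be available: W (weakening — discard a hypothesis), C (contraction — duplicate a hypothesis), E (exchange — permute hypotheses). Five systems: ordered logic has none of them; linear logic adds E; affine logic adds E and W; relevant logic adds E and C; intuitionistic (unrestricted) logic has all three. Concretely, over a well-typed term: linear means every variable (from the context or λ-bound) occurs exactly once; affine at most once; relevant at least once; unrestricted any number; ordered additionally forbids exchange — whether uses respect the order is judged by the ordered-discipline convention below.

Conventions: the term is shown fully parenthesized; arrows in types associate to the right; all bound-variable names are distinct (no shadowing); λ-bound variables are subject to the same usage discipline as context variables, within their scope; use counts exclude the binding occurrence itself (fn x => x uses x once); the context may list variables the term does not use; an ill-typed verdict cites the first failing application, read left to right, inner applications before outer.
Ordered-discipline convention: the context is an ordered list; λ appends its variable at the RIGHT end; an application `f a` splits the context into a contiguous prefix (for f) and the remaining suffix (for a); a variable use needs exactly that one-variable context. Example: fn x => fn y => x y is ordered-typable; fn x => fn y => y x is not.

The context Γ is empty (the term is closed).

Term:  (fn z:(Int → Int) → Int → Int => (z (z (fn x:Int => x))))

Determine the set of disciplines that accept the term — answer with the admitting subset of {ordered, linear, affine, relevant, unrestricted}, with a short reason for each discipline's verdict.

admitted in: relevant, unrestricted
variable uses: z (λ-bound) ×2; x (λ-bound) ×1
uses in reading order: z, z, x
typing: ✓ — ((Int → Int) → Int → Int) → Int → Int
ordered ✗ (z ×2 used more than once (contraction))
linear ✗ (z ×2 used more than once (contraction))
affine ✗ (z ×2 used more than once (contraction))
relevant ✓ (every one of z, x appears)
unrestricted ✓ (well-typed at ((Int → Int) → Int → Int) → Int → Int; no restrictions here)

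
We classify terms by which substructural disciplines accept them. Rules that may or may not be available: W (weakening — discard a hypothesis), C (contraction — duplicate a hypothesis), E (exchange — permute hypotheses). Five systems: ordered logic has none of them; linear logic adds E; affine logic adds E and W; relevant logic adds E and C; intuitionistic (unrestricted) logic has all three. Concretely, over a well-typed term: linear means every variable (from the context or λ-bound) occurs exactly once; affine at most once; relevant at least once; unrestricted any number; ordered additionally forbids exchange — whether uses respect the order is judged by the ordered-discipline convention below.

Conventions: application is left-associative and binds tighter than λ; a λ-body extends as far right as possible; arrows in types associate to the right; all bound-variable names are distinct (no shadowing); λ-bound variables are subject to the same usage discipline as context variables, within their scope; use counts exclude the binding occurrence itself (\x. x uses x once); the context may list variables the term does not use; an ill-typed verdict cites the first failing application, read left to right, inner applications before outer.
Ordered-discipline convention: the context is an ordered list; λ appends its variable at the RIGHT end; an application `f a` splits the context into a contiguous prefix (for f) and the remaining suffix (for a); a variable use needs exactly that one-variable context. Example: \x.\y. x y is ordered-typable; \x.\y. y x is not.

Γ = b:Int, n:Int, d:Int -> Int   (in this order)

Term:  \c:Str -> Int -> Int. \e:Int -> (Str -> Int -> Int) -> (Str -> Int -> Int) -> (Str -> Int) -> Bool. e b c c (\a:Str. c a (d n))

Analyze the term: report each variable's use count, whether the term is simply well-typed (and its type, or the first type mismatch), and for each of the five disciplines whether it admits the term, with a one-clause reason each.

usage: b ×1, n ×1, d ×1, c (bound) ×3, e (bound) ×1, a (bound) ×1
order of uses: e, b, c, c, c, a, d, n
typing: well-typed — term : (Str -> Int -> Int) -> (Int -> (Str -> Int -> Int) -> (Str -> Int -> Int) -> (Str -> Int) -> Bool) -> Bool
ordered: ✗, c ×3 used more than once (contraction)
linear: ✗, c ×3 used more than once (contraction)
affine: ✗, c ×3 used more than once (contraction)
relevant: ✓, b, n, d, c, e, a: all used, weakening unneeded
unrestricted: ✓, type-checks ((Str -> Int -> Int) -> (Int -> (Str -> Int -> Int) -> (Str -> Int -> Int) -> (Str -> Int) -> Bool) -> Bool) and nothing is barred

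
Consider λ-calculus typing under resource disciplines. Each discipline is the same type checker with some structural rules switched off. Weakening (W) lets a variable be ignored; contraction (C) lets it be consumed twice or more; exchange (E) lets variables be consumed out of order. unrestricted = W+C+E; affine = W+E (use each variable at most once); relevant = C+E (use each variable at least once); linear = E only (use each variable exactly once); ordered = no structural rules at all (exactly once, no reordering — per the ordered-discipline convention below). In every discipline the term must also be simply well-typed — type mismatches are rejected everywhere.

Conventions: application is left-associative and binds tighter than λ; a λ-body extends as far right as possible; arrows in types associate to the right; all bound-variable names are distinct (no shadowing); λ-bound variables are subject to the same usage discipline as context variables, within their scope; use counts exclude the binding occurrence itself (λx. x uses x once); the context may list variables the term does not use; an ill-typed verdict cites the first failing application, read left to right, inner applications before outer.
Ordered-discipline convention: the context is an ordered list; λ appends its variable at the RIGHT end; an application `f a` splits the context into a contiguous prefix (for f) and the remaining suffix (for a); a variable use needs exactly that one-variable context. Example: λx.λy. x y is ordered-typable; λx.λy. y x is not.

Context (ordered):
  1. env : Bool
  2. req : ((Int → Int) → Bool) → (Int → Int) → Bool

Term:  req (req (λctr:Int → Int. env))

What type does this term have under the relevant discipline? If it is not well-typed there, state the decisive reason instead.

not well-typed under relevant — needs weakening: ctr unused
counts: env ×1, req ×2, ctr (bound) ×0
use order (left to right): req, req, env
typing: the term checks, with type (Int → Int) → Bool
summary: ordered ✗ · linear ✗ · affine ✗ · relevant ✗ · unrestricted ✓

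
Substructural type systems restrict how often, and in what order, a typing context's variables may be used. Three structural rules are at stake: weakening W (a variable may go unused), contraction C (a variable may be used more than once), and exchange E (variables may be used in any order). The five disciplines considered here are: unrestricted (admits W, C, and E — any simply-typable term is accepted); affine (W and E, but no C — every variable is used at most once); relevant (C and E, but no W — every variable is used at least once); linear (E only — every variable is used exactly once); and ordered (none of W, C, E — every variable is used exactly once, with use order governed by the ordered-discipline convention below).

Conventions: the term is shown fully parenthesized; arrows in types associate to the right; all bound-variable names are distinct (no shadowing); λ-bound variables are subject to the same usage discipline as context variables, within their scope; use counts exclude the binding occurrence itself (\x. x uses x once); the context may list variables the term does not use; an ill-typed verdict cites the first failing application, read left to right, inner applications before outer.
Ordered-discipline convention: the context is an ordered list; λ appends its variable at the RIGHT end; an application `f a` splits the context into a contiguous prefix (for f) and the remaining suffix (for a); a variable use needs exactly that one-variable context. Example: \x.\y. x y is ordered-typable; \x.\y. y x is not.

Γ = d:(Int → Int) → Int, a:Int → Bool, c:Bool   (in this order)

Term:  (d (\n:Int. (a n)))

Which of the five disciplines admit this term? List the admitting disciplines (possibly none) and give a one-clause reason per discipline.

admitted in: none
usage: d=1, a=1, c=0, n (bound)=1
uses in reading order: d, a, n
typing: ill-typed: an argument Int → Bool mismatches the expected Int → Int
ordered: ✗, a type mismatch blocks all five
linear: ✗, the type mismatch rejects it
affine: ✗, not simply typable
relevant: ✗, fails simple typing
unrestricted: ✗, a type mismatch blocks all five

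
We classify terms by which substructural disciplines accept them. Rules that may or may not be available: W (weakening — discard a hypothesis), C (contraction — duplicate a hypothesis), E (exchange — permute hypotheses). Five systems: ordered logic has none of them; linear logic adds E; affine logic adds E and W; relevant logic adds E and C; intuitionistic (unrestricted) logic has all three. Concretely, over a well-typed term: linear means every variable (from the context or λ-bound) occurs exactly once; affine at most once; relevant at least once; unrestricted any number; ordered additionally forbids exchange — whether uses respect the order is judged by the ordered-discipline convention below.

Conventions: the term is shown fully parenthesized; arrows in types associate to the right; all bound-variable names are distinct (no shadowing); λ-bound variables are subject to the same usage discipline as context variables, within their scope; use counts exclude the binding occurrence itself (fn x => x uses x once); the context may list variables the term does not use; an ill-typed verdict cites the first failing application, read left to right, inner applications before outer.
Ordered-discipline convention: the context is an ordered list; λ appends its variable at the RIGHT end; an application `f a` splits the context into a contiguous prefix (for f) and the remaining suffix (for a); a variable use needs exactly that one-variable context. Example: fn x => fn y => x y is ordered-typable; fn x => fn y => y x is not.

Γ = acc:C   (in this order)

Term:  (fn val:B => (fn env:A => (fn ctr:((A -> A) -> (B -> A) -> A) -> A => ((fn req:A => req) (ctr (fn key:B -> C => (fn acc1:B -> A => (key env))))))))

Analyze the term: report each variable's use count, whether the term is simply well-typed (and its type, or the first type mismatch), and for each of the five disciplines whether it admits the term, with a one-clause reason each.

usage: acc: 0×; val [bound]: 0×; env [bound]: 1×; ctr [bound]: 1×; req [bound]: 1×; key [bound]: 1×; acc1 [bound]: 0×
uses in reading order: req, ctr, key, env
typing: ill-typed: an argument A mismatches the expected B
ordered ✗ (the type mismatch rejects it)
linear ✗ (not simply typable)
affine ✗ (fails simple typing)
relevant ✗ (a type mismatch blocks all five)
unrestricted ✗ (the type mismatch rejects it)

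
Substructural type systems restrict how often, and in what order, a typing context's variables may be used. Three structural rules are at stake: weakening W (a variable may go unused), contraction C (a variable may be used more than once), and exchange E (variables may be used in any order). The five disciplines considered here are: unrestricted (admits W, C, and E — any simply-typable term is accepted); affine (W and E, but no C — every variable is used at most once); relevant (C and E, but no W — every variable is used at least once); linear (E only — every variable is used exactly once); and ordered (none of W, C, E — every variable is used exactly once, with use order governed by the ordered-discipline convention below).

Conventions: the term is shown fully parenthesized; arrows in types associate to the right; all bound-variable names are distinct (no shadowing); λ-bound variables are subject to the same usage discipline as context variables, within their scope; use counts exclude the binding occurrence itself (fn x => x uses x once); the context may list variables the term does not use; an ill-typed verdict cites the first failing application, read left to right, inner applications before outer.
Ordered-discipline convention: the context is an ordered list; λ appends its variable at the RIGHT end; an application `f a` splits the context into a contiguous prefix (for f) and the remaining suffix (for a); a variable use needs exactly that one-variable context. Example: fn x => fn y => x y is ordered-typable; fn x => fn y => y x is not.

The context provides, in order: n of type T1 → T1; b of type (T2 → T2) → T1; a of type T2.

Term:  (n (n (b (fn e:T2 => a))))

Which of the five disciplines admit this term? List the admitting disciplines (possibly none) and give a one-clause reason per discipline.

admitted in: unrestricted
variable uses: n=2; b=1; a=1; e (λ-bound)=0
order of uses: n, n, b, a
typing: well-typed — term : T1
ordered: ✗ — n ×2 used more than once (contraction); needs weakening: e unused
linear: ✗ — n ×2 used more than once (contraction); needs weakening: e unused
affine: ✗ — n ×2 used more than once (contraction)
relevant: ✗ — needs weakening: e unused
unrestricted: ✓ — simply typable at T1; W, C, E all held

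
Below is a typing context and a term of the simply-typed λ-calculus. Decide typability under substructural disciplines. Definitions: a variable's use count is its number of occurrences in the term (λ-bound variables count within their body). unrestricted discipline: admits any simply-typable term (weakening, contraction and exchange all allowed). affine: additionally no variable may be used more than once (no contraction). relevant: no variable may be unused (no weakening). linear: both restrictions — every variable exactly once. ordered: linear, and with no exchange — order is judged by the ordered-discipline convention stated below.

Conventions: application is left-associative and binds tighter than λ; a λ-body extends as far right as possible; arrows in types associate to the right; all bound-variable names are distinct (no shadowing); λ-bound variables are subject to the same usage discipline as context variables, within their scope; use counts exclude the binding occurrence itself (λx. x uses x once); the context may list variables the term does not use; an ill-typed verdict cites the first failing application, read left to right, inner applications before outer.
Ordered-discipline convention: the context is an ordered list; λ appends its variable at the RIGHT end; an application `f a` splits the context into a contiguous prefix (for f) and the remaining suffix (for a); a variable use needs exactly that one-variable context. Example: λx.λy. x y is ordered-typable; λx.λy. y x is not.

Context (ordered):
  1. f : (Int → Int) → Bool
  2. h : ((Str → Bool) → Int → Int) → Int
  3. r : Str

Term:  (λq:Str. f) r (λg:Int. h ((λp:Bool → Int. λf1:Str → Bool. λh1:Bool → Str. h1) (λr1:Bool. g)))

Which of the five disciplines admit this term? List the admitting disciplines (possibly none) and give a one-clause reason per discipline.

accepted by: none
use counts: f: 1; h: 1; r: 1; q (bound): 0; g (bound): 1; p (bound): 0; f1 (bound): 0; h1 (bound): 1; r1 (bound): 0
left-to-right use order: f, r, h, h1, g
typing: ill-typed: argument of type (Str → Bool) → (Bool → Str) → Bool → Str where (Str → Bool) → Int → Int is required
ordered: ✗ — a type mismatch blocks all five
linear: ✗ — the type mismatch rejects it
affine: ✗ — not simply typable
relevant: ✗ — fails simple typing
unrestricted: ✗ — a type mismatch blocks all five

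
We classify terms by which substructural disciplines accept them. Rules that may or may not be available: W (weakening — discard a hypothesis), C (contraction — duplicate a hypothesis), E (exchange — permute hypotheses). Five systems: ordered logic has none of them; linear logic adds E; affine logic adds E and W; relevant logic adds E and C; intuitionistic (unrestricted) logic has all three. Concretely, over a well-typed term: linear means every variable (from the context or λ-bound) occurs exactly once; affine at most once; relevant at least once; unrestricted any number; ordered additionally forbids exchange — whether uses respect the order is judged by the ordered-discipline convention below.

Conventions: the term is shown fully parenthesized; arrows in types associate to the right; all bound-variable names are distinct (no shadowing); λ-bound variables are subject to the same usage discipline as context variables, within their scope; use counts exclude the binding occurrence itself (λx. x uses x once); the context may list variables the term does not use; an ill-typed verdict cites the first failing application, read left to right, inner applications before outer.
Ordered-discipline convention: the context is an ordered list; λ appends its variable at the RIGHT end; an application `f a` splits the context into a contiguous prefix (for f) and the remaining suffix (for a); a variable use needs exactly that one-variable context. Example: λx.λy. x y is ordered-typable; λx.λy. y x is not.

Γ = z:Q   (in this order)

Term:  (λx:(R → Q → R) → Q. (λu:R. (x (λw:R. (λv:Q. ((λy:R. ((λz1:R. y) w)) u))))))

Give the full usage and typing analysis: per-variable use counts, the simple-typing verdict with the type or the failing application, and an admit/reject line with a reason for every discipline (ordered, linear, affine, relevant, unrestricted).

usage: z: 0; x [bound]: 1; u [bound]: 1; w [bound]: 1; v [bound]: 0; y [bound]: 1; z1 [bound]: 0
left-to-right use order: x, y, w, u
typing: well-typed at ((R → Q → R) → Q) → R → Q
ordered: ✗ — z, v, z1 left unused
linear: ✗ — z, v, z1 left unused
affine: ✓ — at most one use each (z, x, u, w, v, y, z1)
relevant: ✗ — z, v, z1 left unused
unrestricted: ✓ — typability at ((R → Q → R) → Q) → R → Q is all that's needed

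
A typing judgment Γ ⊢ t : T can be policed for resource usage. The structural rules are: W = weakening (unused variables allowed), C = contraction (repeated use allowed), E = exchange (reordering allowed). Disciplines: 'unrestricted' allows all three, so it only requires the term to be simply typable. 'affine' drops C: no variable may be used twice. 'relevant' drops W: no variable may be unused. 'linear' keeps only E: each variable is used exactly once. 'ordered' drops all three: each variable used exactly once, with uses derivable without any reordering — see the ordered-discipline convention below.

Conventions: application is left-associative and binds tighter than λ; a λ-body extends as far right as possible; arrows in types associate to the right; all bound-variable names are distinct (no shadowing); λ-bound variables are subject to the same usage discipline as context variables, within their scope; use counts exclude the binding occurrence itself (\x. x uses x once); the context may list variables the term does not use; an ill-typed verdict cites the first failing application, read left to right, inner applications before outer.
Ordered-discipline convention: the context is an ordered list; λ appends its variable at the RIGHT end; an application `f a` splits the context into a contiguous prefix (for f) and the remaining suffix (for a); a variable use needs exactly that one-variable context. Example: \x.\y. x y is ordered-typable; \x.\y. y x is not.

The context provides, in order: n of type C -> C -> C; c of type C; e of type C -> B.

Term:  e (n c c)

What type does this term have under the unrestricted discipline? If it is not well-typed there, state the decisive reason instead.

term : B
usage: n: 1, c: 2, e: 1
left-to-right use order: e, n, c, c
typing: the term checks, with type B
summary: ordered ✗ | linear ✗ | affine ✗ | relevant ✓ | unrestricted ✓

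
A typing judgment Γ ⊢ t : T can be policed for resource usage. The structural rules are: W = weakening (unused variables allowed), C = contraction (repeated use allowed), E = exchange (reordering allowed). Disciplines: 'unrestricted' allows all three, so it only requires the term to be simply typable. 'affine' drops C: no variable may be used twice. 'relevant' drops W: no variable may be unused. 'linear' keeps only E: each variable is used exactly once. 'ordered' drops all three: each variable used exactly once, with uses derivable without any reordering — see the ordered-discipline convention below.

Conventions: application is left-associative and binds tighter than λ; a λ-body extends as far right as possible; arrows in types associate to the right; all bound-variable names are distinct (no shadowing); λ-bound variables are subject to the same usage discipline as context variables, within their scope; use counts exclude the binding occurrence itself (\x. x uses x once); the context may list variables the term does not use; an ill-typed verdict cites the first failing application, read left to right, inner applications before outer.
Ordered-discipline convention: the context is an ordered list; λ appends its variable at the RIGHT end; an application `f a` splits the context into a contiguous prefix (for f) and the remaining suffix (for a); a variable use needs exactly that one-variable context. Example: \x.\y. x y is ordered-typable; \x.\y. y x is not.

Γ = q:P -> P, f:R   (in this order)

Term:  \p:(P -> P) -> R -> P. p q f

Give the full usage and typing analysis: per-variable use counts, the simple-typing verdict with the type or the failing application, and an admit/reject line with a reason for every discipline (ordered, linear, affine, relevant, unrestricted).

counts: q=1; f=1; p (λ-bound)=1
uses in reading order: p, q, f
typing: well-typed at ((P -> P) -> R -> P) -> P
ordered: ✗ — no ordered split (uses run p, q, f)
linear: ✓ — single use per variable (q, f, p)
affine: ✓ — none of q, f, p used more than once
relevant: ✓ — none of q, f, p goes unused
unrestricted: ✓ — type-checks (((P -> P) -> R -> P) -> P) and nothing is barred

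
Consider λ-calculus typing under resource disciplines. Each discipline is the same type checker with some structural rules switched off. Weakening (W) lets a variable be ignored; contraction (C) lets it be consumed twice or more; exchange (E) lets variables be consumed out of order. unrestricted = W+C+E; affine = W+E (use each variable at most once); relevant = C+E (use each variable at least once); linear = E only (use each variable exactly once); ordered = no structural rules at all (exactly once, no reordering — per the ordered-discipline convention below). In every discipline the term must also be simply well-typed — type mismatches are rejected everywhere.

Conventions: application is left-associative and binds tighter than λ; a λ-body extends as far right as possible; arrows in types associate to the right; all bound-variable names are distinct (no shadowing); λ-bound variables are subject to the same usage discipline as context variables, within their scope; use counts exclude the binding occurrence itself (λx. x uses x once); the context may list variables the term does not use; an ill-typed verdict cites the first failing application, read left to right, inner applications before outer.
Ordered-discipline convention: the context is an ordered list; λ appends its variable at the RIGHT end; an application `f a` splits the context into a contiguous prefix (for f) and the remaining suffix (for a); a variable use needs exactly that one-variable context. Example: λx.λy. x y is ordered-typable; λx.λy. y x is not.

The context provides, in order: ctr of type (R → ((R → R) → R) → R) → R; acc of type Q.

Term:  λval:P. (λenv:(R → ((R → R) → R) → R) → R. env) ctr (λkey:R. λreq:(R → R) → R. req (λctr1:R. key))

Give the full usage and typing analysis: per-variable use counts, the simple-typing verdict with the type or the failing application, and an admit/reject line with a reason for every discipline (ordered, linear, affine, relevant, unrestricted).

usage: ctr=1; acc=0; val [bound]=0; env [bound]=1; key [bound]=1; req [bound]=1; ctr1 [bound]=0
order of uses: env, ctr, req, key
typing: the term checks, with type P → R
ordered: ✗ — acc, val, ctr1 never used (weakening)
linear: ✗ — acc, val, ctr1 never used (weakening)
affine: ✓ — none of ctr, acc, val, env, key, req, ctr1 used more than once
relevant: ✗ — acc, val, ctr1 never used (weakening)
unrestricted: ✓ — well-typed at P → R; no restrictions here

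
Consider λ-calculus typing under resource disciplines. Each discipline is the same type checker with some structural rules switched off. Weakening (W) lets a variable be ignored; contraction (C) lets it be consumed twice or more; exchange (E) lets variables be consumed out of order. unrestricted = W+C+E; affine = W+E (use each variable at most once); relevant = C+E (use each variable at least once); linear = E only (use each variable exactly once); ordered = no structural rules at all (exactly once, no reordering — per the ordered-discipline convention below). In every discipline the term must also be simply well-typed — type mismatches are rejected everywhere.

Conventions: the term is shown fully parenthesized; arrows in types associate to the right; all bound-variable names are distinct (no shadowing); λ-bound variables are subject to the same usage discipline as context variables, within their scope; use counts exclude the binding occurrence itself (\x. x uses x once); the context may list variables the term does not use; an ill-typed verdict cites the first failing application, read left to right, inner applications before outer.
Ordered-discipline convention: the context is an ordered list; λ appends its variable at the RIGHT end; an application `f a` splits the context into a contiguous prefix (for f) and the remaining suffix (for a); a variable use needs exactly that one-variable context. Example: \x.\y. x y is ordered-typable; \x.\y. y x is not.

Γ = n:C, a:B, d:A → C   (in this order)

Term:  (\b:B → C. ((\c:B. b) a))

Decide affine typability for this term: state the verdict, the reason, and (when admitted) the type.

yes — none of n, a, d, b, c used more than once; term : (B → C) → B → C
variable uses: n: 0, a: 1, d: 0, b [bound]: 1, c [bound]: 0
left-to-right use order: b, a
typing: well-typed at (B → C) → B → C
summary: ordered ✗, linear ✗, affine ✓, relevant ✗, unrestricted ✓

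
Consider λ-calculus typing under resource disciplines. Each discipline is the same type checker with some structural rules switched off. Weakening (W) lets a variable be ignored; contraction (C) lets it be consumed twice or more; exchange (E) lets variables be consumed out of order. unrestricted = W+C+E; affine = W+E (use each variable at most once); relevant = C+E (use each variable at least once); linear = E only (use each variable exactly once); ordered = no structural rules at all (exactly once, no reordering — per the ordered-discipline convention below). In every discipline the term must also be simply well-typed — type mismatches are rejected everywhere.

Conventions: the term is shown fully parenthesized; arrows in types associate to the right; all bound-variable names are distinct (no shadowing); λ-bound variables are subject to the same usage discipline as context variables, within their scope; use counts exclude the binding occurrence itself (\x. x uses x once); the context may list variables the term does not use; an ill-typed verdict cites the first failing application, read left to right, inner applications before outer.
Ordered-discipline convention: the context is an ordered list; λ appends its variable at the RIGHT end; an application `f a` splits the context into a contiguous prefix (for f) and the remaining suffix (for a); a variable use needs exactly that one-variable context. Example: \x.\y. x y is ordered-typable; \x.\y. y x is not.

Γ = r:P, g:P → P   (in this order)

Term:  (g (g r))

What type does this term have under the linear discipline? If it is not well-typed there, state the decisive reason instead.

not well-typed under linear — repeated use of g ×2
use counts: r: 1×; g: 2×
order of uses: g, g, r
typing: the term checks, with type P
summary: ordered ✗; linear ✗; affine ✗; relevant ✓; unrestricted ✓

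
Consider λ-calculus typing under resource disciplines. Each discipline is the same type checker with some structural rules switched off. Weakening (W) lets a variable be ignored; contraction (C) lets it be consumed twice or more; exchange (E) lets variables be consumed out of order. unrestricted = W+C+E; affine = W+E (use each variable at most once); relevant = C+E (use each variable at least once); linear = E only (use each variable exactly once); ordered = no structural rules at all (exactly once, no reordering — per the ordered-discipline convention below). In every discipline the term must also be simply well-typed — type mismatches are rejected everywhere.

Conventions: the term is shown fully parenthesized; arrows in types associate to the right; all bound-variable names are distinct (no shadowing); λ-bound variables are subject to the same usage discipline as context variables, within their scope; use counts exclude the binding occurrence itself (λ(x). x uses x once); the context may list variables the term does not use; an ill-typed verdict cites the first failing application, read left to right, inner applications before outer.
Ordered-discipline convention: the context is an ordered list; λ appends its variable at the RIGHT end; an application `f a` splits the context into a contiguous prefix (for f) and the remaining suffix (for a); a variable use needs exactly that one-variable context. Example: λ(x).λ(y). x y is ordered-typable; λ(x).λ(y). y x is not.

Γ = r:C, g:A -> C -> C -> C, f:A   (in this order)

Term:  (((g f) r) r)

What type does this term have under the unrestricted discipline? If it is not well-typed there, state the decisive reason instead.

term : C
usage: r=2; g=1; f=1
left-to-right use order: g, f, r, r
typing: well-typed at C
all disciplines: ordered ✗; linear ✗; affine ✗; relevant ✓; unrestricted ✓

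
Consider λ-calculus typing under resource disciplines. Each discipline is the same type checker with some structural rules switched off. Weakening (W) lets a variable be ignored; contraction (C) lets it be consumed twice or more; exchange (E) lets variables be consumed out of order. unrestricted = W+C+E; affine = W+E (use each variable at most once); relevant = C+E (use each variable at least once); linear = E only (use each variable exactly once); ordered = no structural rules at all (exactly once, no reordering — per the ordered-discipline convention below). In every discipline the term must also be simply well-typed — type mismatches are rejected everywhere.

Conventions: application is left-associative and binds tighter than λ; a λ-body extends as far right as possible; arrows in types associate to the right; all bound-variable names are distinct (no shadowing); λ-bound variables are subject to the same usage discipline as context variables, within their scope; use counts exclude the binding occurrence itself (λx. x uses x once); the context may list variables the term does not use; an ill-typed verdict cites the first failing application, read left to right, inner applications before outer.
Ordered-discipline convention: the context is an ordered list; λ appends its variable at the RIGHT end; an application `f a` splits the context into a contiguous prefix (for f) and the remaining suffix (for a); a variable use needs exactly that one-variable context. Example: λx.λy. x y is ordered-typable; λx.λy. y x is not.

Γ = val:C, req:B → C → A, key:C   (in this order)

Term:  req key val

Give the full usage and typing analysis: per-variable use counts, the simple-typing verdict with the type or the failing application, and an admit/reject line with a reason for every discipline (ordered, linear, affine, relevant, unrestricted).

usage: val ×1, req ×1, key ×1
use order (left to right): req, key, val
typing: ill-typed: an argument C mismatches the expected B
ordered ✗ (a type mismatch blocks all five)
linear ✗ (the type mismatch rejects it)
affine ✗ (not simply typable)
relevant ✗ (fails simple typing)
unrestricted ✗ (a type mismatch blocks all five)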